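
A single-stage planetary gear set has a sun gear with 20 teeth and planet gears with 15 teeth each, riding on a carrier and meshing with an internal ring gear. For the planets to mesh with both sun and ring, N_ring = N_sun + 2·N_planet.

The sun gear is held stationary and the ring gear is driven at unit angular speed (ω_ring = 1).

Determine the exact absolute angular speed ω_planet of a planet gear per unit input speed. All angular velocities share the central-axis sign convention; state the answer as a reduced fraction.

N_ring = 20 + 2·15 = 50
20(ω_s−ω_c) = −50(ω_r−ω_c),  ω_s=0, ω_r=1
20(0−ω_c) = −50(1−ω_c)  ⇒  70ω_c = 50  ⇒  ω_c = 5/7
sun–planet: 20·(0−5/7) = −15·(ω_p−ω_c)  ⇒  ω_p−ω_c = −(20/15)·(-5/7) = 20/21
ω_p = 5/7 + 20/21 = 5/3

5/3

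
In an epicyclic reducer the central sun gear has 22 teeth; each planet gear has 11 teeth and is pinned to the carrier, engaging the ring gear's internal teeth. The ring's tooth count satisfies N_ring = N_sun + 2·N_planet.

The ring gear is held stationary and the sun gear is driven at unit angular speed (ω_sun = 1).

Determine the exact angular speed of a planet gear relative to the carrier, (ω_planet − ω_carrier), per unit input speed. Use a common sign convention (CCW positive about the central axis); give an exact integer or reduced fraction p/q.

-4/3

N_ring = 22 + 2·11 = 44
22(ω_s−ω_c) = −44(ω_r−ω_c),  ω_r=0, ω_s=1
22(1−ω_c) = −44(0−ω_c)  ⇒  66ω_c = 22  ⇒  ω_c = 1/3
sun–planet: 22·(1−1/3) = −11·(ω_p−ω_c)  ⇒  ω_p−ω_c = −(22/11)·(2/3) = -4/3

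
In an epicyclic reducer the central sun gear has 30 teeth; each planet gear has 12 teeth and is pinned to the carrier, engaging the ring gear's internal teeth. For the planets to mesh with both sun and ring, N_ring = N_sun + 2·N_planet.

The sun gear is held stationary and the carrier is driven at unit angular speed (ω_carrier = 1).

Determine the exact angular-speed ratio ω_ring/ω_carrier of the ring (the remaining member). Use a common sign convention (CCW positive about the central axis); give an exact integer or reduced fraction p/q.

14/9

N_ring = 30 + 2·12 = 54
30(ω_s−ω_c) = −54(ω_r−ω_c),  ω_s=0, ω_c=1
ω_r = 1 − (30/54)(0−1) = 14/9
ω_r/ω_c = 14/9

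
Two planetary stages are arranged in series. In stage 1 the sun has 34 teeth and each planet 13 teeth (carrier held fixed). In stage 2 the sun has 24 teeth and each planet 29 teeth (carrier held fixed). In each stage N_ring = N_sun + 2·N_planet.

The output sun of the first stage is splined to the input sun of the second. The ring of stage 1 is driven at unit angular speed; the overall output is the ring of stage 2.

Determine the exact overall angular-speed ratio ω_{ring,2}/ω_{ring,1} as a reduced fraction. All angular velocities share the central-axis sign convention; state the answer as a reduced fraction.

360/697

Stage 1: N_ring = 34 + 2·13 = 60
Stage 1: 34(ω_s−ω_c) = −60(ω_r−ω_c),  ω_c=0, ω_r=1
Stage 1: ω_s = 0 − (60/34)(1−0) = -30/17
  ⇒ ω_s¹/ω_r¹ = -30/17
Stage 2: N_ring = 24 + 2·29 = 82
Stage 2: 24(ω_s−ω_c) = −82(ω_r−ω_c),  ω_c=0, ω_s=1
Stage 2: ω_r = 0 − (24/82)(1−0) = -12/41
  ⇒ ω_r²/ω_s² = -12/41
Coupling ω_s² = ω_s¹ ⇒ overall = -30/17 × -12/41 = 360/697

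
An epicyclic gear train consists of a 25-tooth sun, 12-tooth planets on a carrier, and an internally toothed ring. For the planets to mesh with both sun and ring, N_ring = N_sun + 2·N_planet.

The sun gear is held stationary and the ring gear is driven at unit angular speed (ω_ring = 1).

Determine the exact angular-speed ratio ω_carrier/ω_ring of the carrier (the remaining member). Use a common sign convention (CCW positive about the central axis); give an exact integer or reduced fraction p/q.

N_ring = 25 + 2·12 = 49
25(ω_s−ω_c) = −49(ω_r−ω_c),  ω_s=0, ω_r=1
25(0−ω_c) = −49(1−ω_c)  ⇒  74ω_c = 49  ⇒  ω_c = 49/74
ω_c/ω_r = 49/74

49/74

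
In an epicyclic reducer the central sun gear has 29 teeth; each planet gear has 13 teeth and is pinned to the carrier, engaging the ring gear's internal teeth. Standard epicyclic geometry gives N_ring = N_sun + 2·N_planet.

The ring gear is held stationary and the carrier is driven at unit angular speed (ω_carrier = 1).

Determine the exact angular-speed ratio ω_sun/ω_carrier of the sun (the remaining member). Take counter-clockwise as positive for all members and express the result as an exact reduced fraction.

N_ring = 29 + 2·13 = 55
29(ω_s−ω_c) = −55(ω_r−ω_c),  ω_r=0, ω_c=1
ω_s = 1 − (55/29)(0−1) = 84/29
ω_s/ω_c = 84/29

84/29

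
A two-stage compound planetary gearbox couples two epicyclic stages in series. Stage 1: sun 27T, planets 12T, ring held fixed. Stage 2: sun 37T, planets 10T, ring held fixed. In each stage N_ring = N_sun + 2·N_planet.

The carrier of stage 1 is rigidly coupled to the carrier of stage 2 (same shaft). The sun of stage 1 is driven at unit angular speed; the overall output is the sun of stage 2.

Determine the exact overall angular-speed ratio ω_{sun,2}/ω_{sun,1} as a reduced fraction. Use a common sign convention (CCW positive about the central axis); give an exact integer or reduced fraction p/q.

423/481

Stage 1: N_ring = 27 + 2·12 = 51
Stage 1: 27(ω_s−ω_c) = −51(ω_r−ω_c),  ω_r=0, ω_s=1
Stage 1: 27(1−ω_c) = −51(0−ω_c)  ⇒  78ω_c = 27  ⇒  ω_c = 9/26
  ⇒ ω_c¹/ω_s¹ = 9/26
Stage 2: N_ring = 37 + 2·10 = 57
Stage 2: 37(ω_s−ω_c) = −57(ω_r−ω_c),  ω_r=0, ω_c=1
Stage 2: ω_s = 1 − (57/37)(0−1) = 94/37
  ⇒ ω_s²/ω_c² = 94/37
Coupling ω_c² = ω_c¹ ⇒ overall = 9/26 × 94/37 = 423/481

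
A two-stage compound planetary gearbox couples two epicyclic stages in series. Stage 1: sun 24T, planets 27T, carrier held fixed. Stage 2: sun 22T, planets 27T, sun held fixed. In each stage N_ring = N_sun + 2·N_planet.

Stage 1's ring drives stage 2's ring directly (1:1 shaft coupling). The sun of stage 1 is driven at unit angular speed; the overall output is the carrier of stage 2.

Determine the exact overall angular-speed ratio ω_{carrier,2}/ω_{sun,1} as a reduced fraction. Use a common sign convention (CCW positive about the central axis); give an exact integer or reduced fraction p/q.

Stage 1: N_ring = 24 + 2·27 = 78
Stage 1: 24(ω_s−ω_c) = −78(ω_r−ω_c),  ω_c=0, ω_s=1
Stage 1: ω_r = 0 − (24/78)(1−0) = -4/13
  ⇒ ω_r¹/ω_s¹ = -4/13
Stage 2: N_ring = 22 + 2·27 = 76
Stage 2: 22(ω_s−ω_c) = −76(ω_r−ω_c),  ω_s=0, ω_r=1
Stage 2: 22(0−ω_c) = −76(1−ω_c)  ⇒  98ω_c = 76  ⇒  ω_c = 38/49
  ⇒ ω_c²/ω_r² = 38/49
Coupling ω_r² = ω_r¹ ⇒ overall = -4/13 × 38/49 = -152/637

-152/637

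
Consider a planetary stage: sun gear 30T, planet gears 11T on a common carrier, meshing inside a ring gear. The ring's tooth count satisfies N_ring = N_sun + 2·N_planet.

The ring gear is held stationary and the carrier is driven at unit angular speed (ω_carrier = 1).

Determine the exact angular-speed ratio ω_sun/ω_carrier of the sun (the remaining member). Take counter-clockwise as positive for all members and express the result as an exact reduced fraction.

41/15

N_ring = 30 + 2·11 = 52
30(ω_s−ω_c) = −52(ω_r−ω_c),  ω_r=0, ω_c=1
ω_s = 1 − (52/30)(0−1) = 41/15
ω_s/ω_c = 41/15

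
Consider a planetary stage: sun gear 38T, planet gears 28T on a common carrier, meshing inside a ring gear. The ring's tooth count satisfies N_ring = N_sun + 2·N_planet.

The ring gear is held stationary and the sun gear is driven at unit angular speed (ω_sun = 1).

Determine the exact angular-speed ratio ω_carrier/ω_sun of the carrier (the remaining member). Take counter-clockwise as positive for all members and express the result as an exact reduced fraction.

19/66

N_ring = 38 + 2·28 = 94
38(ω_s−ω_c) = −94(ω_r−ω_c),  ω_r=0, ω_s=1
38(1−ω_c) = −94(0−ω_c)  ⇒  132ω_c = 38  ⇒  ω_c = 19/66
ω_c/ω_s = 19/66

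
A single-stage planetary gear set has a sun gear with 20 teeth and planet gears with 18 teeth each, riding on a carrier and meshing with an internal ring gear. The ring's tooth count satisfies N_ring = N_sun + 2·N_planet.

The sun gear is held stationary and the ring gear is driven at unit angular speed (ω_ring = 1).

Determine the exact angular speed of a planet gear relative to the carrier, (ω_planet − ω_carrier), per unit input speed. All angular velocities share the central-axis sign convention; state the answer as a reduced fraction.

140/171

N_ring = 20 + 2·18 = 56
20(ω_s−ω_c) = −56(ω_r−ω_c),  ω_s=0, ω_r=1
20(0−ω_c) = −56(1−ω_c)  ⇒  76ω_c = 56  ⇒  ω_c = 14/19
sun–planet: 20·(0−14/19) = −18·(ω_p−ω_c)  ⇒  ω_p−ω_c = −(20/18)·(-14/19) = 140/171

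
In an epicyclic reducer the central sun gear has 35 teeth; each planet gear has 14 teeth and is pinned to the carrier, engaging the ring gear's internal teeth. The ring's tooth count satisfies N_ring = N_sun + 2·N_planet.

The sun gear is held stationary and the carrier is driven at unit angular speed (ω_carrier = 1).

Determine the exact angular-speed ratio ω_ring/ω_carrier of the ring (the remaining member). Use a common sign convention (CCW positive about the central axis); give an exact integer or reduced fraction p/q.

N_ring = 35 + 2·14 = 63
35(ω_s−ω_c) = −63(ω_r−ω_c),  ω_s=0, ω_c=1
ω_r = 1 − (35/63)(0−1) = 14/9
ω_r/ω_c = 14/9

14/9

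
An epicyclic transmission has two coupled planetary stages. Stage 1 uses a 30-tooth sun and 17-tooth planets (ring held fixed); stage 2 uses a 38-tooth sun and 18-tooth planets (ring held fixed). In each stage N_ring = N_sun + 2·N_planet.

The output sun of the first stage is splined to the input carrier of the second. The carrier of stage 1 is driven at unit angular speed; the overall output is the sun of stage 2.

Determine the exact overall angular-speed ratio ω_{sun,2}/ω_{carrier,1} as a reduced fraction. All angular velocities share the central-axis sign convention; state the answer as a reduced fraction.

2632/285

Stage 1: N_ring = 30 + 2·17 = 64
Stage 1: 30(ω_s−ω_c) = −64(ω_r−ω_c),  ω_r=0, ω_c=1
Stage 1: ω_s = 1 − (64/30)(0−1) = 47/15
  ⇒ ω_s¹/ω_c¹ = 47/15
Stage 2: N_ring = 38 + 2·18 = 74
Stage 2: 38(ω_s−ω_c) = −74(ω_r−ω_c),  ω_r=0, ω_c=1
Stage 2: ω_s = 1 − (74/38)(0−1) = 56/19
  ⇒ ω_s²/ω_c² = 56/19
Coupling ω_c² = ω_s¹ ⇒ overall = 47/15 × 56/19 = 2632/285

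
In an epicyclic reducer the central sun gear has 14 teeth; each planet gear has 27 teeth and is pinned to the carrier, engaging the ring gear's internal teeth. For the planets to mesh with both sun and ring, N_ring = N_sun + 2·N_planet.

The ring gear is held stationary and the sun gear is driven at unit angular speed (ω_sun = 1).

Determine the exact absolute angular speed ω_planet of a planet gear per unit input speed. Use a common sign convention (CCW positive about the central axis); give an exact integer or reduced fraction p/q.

N_ring = 14 + 2·27 = 68
14(ω_s−ω_c) = −68(ω_r−ω_c),  ω_r=0, ω_s=1
14(1−ω_c) = −68(0−ω_c)  ⇒  82ω_c = 14  ⇒  ω_c = 7/41
sun–planet: 14·(1−7/41) = −27·(ω_p−ω_c)  ⇒  ω_p−ω_c = −(14/27)·(34/41) = -476/1107
ω_p = 7/41 − 476/1107 = -7/27

-7/27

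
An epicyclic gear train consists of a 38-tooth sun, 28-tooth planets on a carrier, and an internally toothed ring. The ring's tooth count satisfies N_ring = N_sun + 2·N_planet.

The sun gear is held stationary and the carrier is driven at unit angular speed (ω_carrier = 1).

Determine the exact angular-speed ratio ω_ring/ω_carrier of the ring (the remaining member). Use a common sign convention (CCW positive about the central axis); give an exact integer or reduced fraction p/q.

66/47

N_ring = 38 + 2·28 = 94
38(ω_s−ω_c) = −94(ω_r−ω_c),  ω_s=0, ω_c=1
ω_r = 1 − (38/94)(0−1) = 66/47
ω_r/ω_c = 66/47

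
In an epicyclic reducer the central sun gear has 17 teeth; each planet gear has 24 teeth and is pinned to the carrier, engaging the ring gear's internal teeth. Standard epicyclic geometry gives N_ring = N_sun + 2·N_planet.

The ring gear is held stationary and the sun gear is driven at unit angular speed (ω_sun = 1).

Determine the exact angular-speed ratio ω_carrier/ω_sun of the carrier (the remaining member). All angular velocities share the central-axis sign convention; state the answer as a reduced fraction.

N_ring = 17 + 2·24 = 65
17(ω_s−ω_c) = −65(ω_r−ω_c),  ω_r=0, ω_s=1
17(1−ω_c) = −65(0−ω_c)  ⇒  82ω_c = 17  ⇒  ω_c = 17/82
ω_c/ω_s = 17/82

17/82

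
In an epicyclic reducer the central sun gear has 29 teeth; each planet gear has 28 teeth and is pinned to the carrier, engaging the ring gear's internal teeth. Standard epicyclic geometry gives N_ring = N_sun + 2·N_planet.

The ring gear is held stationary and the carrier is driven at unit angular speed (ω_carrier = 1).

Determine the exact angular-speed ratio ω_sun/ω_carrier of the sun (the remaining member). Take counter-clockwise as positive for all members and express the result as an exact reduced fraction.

N_ring = 29 + 2·28 = 85
29(ω_s−ω_c) = −85(ω_r−ω_c),  ω_r=0, ω_c=1
ω_s = 1 − (85/29)(0−1) = 114/29
ω_s/ω_c = 114/29

114/29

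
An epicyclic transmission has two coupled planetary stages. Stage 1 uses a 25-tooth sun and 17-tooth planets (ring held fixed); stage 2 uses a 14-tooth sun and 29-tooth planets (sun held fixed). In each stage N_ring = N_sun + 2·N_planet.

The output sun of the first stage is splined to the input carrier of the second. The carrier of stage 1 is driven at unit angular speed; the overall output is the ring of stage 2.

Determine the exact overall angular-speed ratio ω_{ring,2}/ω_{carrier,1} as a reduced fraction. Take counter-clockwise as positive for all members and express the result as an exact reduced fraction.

Stage 1: N_ring = 25 + 2·17 = 59
Stage 1: 25(ω_s−ω_c) = −59(ω_r−ω_c),  ω_r=0, ω_c=1
Stage 1: ω_s = 1 − (59/25)(0−1) = 84/25
  ⇒ ω_s¹/ω_c¹ = 84/25
Stage 2: N_ring = 14 + 2·29 = 72
Stage 2: 14(ω_s−ω_c) = −72(ω_r−ω_c),  ω_s=0, ω_c=1
Stage 2: ω_r = 1 − (14/72)(0−1) = 43/36
  ⇒ ω_r²/ω_c² = 43/36
Coupling ω_c² = ω_s¹ ⇒ overall = 84/25 × 43/36 = 301/75

301/75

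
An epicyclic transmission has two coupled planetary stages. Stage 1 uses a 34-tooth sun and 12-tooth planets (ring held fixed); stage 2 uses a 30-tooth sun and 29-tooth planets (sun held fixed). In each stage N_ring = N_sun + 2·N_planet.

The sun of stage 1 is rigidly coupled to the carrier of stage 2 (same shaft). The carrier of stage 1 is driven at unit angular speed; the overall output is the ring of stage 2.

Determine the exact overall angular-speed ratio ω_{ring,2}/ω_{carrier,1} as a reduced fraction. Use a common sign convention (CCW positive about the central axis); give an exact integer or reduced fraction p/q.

1357/374

Stage 1: N_ring = 34 + 2·12 = 58
Stage 1: 34(ω_s−ω_c) = −58(ω_r−ω_c),  ω_r=0, ω_c=1
Stage 1: ω_s = 1 − (58/34)(0−1) = 46/17
  ⇒ ω_s¹/ω_c¹ = 46/17
Stage 2: N_ring = 30 + 2·29 = 88
Stage 2: 30(ω_s−ω_c) = −88(ω_r−ω_c),  ω_s=0, ω_c=1
Stage 2: ω_r = 1 − (30/88)(0−1) = 59/44
  ⇒ ω_r²/ω_c² = 59/44
Coupling ω_c² = ω_s¹ ⇒ overall = 46/17 × 59/44 = 1357/374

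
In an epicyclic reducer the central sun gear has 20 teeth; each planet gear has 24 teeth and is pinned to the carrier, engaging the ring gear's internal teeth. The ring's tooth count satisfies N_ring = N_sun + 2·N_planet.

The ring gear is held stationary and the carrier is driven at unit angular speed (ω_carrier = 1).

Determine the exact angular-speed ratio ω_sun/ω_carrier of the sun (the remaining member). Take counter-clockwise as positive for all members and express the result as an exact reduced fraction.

22/5

N_ring = 20 + 2·24 = 68
20(ω_s−ω_c) = −68(ω_r−ω_c),  ω_r=0, ω_c=1
ω_s = 1 − (68/20)(0−1) = 22/5
ω_s/ω_c = 22/5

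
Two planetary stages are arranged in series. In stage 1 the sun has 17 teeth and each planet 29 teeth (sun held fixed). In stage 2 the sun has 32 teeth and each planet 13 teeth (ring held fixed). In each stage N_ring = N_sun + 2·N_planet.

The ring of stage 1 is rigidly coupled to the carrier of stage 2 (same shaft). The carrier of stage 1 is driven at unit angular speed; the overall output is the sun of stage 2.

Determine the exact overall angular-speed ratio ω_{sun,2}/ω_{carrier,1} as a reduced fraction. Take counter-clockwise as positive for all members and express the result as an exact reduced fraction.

Stage 1: N_ring = 17 + 2·29 = 75
Stage 1: 17(ω_s−ω_c) = −75(ω_r−ω_c),  ω_s=0, ω_c=1
Stage 1: ω_r = 1 − (17/75)(0−1) = 92/75
  ⇒ ω_r¹/ω_c¹ = 92/75
Stage 2: N_ring = 32 + 2·13 = 58
Stage 2: 32(ω_s−ω_c) = −58(ω_r−ω_c),  ω_r=0, ω_c=1
Stage 2: ω_s = 1 − (58/32)(0−1) = 45/16
  ⇒ ω_s²/ω_c² = 45/16
Coupling ω_c² = ω_r¹ ⇒ overall = 92/75 × 45/16 = 69/20

69/20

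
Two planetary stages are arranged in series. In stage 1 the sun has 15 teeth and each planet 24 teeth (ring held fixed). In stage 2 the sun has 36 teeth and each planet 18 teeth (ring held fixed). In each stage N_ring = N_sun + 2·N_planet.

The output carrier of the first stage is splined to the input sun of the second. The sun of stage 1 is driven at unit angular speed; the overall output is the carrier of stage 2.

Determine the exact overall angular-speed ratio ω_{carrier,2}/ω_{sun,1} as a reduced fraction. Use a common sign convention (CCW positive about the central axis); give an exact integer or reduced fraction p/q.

5/78

Stage 1: N_ring = 15 + 2·24 = 63
Stage 1: 15(ω_s−ω_c) = −63(ω_r−ω_c),  ω_r=0, ω_s=1
Stage 1: 15(1−ω_c) = −63(0−ω_c)  ⇒  78ω_c = 15  ⇒  ω_c = 5/26
  ⇒ ω_c¹/ω_s¹ = 5/26
Stage 2: N_ring = 36 + 2·18 = 72
Stage 2: 36(ω_s−ω_c) = −72(ω_r−ω_c),  ω_r=0, ω_s=1
Stage 2: 36(1−ω_c) = −72(0−ω_c)  ⇒  108ω_c = 36  ⇒  ω_c = 1/3
  ⇒ ω_c²/ω_s² = 1/3
Coupling ω_s² = ω_c¹ ⇒ overall = 5/26 × 1/3 = 5/78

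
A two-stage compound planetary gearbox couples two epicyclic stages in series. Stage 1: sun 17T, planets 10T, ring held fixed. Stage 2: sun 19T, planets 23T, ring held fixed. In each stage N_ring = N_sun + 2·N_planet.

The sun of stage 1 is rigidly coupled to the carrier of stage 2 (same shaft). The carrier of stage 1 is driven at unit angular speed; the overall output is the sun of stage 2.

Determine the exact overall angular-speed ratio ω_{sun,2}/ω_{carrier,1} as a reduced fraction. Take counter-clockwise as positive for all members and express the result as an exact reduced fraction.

4536/323

Stage 1: N_ring = 17 + 2·10 = 37
Stage 1: 17(ω_s−ω_c) = −37(ω_r−ω_c),  ω_r=0, ω_c=1
Stage 1: ω_s = 1 − (37/17)(0−1) = 54/17
  ⇒ ω_s¹/ω_c¹ = 54/17
Stage 2: N_ring = 19 + 2·23 = 65
Stage 2: 19(ω_s−ω_c) = −65(ω_r−ω_c),  ω_r=0, ω_c=1
Stage 2: ω_s = 1 − (65/19)(0−1) = 84/19
  ⇒ ω_s²/ω_c² = 84/19
Coupling ω_c² = ω_s¹ ⇒ overall = 54/17 × 84/19 = 4536/323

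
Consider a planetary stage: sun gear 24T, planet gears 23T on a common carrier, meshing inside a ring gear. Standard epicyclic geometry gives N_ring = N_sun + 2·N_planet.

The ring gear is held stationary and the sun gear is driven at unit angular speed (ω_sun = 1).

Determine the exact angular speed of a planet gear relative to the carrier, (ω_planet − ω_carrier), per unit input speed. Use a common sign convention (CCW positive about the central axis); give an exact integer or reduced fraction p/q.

-840/1081

N_ring = 24 + 2·23 = 70
24(ω_s−ω_c) = −70(ω_r−ω_c),  ω_r=0, ω_s=1
24(1−ω_c) = −70(0−ω_c)  ⇒  94ω_c = 24  ⇒  ω_c = 12/47
sun–planet: 24·(1−12/47) = −23·(ω_p−ω_c)  ⇒  ω_p−ω_c = −(24/23)·(35/47) = -840/1081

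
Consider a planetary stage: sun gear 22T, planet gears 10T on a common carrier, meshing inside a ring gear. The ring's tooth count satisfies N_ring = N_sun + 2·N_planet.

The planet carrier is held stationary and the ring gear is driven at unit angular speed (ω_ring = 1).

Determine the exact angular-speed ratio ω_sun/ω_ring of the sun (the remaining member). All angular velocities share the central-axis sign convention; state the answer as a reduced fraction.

-21/11

N_ring = 22 + 2·10 = 42
22(ω_s−ω_c) = −42(ω_r−ω_c),  ω_c=0, ω_r=1
ω_s = 0 − (42/22)(1−0) = -21/11
ω_s/ω_r = -21/11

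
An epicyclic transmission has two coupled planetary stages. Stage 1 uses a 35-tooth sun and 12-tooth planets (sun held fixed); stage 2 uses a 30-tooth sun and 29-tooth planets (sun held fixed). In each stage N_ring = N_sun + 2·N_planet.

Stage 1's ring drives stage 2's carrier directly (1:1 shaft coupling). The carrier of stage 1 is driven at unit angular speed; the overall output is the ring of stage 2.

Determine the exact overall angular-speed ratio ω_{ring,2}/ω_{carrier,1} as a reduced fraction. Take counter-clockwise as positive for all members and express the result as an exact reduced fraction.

Stage 1: N_ring = 35 + 2·12 = 59
Stage 1: 35(ω_s−ω_c) = −59(ω_r−ω_c),  ω_s=0, ω_c=1
Stage 1: ω_r = 1 − (35/59)(0−1) = 94/59
  ⇒ ω_r¹/ω_c¹ = 94/59
Stage 2: N_ring = 30 + 2·29 = 88
Stage 2: 30(ω_s−ω_c) = −88(ω_r−ω_c),  ω_s=0, ω_c=1
Stage 2: ω_r = 1 − (30/88)(0−1) = 59/44
  ⇒ ω_r²/ω_c² = 59/44
Coupling ω_c² = ω_r¹ ⇒ overall = 94/59 × 59/44 = 47/22

47/22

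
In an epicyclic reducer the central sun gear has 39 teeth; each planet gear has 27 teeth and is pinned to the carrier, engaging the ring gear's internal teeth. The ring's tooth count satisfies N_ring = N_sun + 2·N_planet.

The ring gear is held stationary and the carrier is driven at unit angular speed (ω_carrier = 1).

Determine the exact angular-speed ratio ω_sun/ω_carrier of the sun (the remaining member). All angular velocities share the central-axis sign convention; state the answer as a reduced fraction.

44/13

N_ring = 39 + 2·27 = 93
39(ω_s−ω_c) = −93(ω_r−ω_c),  ω_r=0, ω_c=1
ω_s = 1 − (93/39)(0−1) = 44/13
ω_s/ω_c = 44/13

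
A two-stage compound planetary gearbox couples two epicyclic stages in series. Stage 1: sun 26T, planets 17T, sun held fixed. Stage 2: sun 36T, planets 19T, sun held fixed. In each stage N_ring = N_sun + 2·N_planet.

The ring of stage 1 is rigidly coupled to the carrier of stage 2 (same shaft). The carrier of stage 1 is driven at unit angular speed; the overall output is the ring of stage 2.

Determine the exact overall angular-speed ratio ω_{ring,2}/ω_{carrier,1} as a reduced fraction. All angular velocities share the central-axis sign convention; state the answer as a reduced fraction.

Stage 1: N_ring = 26 + 2·17 = 60
Stage 1: 26(ω_s−ω_c) = −60(ω_r−ω_c),  ω_s=0, ω_c=1
Stage 1: ω_r = 1 − (26/60)(0−1) = 43/30
  ⇒ ω_r¹/ω_c¹ = 43/30
Stage 2: N_ring = 36 + 2·19 = 74
Stage 2: 36(ω_s−ω_c) = −74(ω_r−ω_c),  ω_s=0, ω_c=1
Stage 2: ω_r = 1 − (36/74)(0−1) = 55/37
  ⇒ ω_r²/ω_c² = 55/37
Coupling ω_c² = ω_r¹ ⇒ overall = 43/30 × 55/37 = 473/222

473/222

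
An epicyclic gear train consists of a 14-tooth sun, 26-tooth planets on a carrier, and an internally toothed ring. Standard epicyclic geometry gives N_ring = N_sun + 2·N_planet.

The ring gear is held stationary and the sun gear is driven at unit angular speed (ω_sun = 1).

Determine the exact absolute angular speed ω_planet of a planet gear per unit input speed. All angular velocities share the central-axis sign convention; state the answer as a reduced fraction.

N_ring = 14 + 2·26 = 66
14(ω_s−ω_c) = −66(ω_r−ω_c),  ω_r=0, ω_s=1
14(1−ω_c) = −66(0−ω_c)  ⇒  80ω_c = 14  ⇒  ω_c = 7/40
sun–planet: 14·(1−7/40) = −26·(ω_p−ω_c)  ⇒  ω_p−ω_c = −(14/26)·(33/40) = -231/520
ω_p = 7/40 − 231/520 = -7/26

-7/26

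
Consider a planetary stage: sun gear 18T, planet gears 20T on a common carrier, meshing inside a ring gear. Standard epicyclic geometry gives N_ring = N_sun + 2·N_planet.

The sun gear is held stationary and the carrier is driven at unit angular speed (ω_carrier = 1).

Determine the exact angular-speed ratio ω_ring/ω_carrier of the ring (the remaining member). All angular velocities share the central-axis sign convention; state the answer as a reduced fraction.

N_ring = 18 + 2·20 = 58
18(ω_s−ω_c) = −58(ω_r−ω_c),  ω_s=0, ω_c=1
ω_r = 1 − (18/58)(0−1) = 38/29
ω_r/ω_c = 38/29

38/29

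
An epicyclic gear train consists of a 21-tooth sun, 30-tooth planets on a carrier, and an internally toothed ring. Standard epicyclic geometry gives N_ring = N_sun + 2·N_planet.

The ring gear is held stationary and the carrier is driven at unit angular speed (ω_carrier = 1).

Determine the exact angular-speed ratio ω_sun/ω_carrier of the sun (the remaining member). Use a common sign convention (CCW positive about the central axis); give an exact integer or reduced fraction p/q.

N_ring = 21 + 2·30 = 81
21(ω_s−ω_c) = −81(ω_r−ω_c),  ω_r=0, ω_c=1
ω_s = 1 − (81/21)(0−1) = 34/7
ω_s/ω_c = 34/7

34/7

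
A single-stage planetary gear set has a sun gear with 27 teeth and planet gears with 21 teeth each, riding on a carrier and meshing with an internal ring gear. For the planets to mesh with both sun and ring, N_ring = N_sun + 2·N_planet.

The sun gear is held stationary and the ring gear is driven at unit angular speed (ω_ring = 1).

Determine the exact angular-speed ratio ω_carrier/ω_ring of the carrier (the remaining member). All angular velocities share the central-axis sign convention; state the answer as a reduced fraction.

23/32

N_ring = 27 + 2·21 = 69
27(ω_s−ω_c) = −69(ω_r−ω_c),  ω_s=0, ω_r=1
27(0−ω_c) = −69(1−ω_c)  ⇒  96ω_c = 69  ⇒  ω_c = 23/32
ω_c/ω_r = 23/32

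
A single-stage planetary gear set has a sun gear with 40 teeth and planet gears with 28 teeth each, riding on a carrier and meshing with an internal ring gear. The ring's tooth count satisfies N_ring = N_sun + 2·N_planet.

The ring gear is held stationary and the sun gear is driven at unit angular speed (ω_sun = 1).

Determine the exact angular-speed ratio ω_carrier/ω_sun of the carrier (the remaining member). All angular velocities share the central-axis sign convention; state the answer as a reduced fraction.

N_ring = 40 + 2·28 = 96
40(ω_s−ω_c) = −96(ω_r−ω_c),  ω_r=0, ω_s=1
40(1−ω_c) = −96(0−ω_c)  ⇒  136ω_c = 40  ⇒  ω_c = 5/17
ω_c/ω_s = 5/17

5/17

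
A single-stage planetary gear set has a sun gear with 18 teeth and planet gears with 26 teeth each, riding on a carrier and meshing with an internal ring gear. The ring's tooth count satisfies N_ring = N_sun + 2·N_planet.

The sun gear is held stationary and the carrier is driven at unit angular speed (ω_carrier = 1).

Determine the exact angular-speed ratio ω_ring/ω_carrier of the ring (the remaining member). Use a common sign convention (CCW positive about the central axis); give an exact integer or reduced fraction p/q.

N_ring = 18 + 2·26 = 70
18(ω_s−ω_c) = −70(ω_r−ω_c),  ω_s=0, ω_c=1
ω_r = 1 − (18/70)(0−1) = 44/35
ω_r/ω_c = 44/35

44/35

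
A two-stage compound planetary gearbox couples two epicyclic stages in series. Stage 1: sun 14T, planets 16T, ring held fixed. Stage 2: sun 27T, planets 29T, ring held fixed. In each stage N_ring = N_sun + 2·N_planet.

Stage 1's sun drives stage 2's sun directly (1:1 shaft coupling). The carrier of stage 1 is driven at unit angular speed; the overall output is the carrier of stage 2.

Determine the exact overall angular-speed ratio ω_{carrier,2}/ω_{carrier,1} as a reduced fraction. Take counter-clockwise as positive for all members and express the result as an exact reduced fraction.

405/392

Stage 1: N_ring = 14 + 2·16 = 46
Stage 1: 14(ω_s−ω_c) = −46(ω_r−ω_c),  ω_r=0, ω_c=1
Stage 1: ω_s = 1 − (46/14)(0−1) = 30/7
  ⇒ ω_s¹/ω_c¹ = 30/7
Stage 2: N_ring = 27 + 2·29 = 85
Stage 2: 27(ω_s−ω_c) = −85(ω_r−ω_c),  ω_r=0, ω_s=1
Stage 2: 27(1−ω_c) = −85(0−ω_c)  ⇒  112ω_c = 27  ⇒  ω_c = 27/112
  ⇒ ω_c²/ω_s² = 27/112
Coupling ω_s² = ω_s¹ ⇒ overall = 30/7 × 27/112 = 405/392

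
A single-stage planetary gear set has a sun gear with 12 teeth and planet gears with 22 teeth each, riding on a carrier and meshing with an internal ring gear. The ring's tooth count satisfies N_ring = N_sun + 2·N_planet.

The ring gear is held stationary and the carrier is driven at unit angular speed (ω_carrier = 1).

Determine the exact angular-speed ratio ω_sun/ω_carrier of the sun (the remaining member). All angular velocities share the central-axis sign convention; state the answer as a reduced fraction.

17/3

N_ring = 12 + 2·22 = 56
12(ω_s−ω_c) = −56(ω_r−ω_c),  ω_r=0, ω_c=1
ω_s = 1 − (56/12)(0−1) = 17/3
ω_s/ω_c = 17/3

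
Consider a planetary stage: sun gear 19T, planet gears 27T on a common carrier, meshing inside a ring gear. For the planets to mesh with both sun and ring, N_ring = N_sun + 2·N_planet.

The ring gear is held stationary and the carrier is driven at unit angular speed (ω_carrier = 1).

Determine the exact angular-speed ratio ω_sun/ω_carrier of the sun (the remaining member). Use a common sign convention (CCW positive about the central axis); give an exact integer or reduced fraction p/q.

N_ring = 19 + 2·27 = 73
19(ω_s−ω_c) = −73(ω_r−ω_c),  ω_r=0, ω_c=1
ω_s = 1 − (73/19)(0−1) = 92/19
ω_s/ω_c = 92/19

92/19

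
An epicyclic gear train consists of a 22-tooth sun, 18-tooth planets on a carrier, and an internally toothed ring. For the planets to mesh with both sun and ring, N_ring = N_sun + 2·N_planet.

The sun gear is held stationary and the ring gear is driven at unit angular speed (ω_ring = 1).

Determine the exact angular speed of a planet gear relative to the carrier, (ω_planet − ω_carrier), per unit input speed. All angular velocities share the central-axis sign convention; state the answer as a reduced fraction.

319/360

N_ring = 22 + 2·18 = 58
22(ω_s−ω_c) = −58(ω_r−ω_c),  ω_s=0, ω_r=1
22(0−ω_c) = −58(1−ω_c)  ⇒  80ω_c = 58  ⇒  ω_c = 29/40
sun–planet: 22·(0−29/40) = −18·(ω_p−ω_c)  ⇒  ω_p−ω_c = −(22/18)·(-29/40) = 319/360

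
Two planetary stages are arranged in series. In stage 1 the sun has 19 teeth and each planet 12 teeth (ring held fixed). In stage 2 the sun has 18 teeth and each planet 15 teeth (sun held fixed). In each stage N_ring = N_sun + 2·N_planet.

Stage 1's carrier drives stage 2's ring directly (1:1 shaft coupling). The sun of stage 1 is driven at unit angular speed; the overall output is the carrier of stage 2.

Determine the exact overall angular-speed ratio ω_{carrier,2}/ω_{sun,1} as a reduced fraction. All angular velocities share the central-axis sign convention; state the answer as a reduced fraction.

Stage 1: N_ring = 19 + 2·12 = 43
Stage 1: 19(ω_s−ω_c) = −43(ω_r−ω_c),  ω_r=0, ω_s=1
Stage 1: 19(1−ω_c) = −43(0−ω_c)  ⇒  62ω_c = 19  ⇒  ω_c = 19/62
  ⇒ ω_c¹/ω_s¹ = 19/62
Stage 2: N_ring = 18 + 2·15 = 48
Stage 2: 18(ω_s−ω_c) = −48(ω_r−ω_c),  ω_s=0, ω_r=1
Stage 2: 18(0−ω_c) = −48(1−ω_c)  ⇒  66ω_c = 48  ⇒  ω_c = 8/11
  ⇒ ω_c²/ω_r² = 8/11
Coupling ω_r² = ω_c¹ ⇒ overall = 19/62 × 8/11 = 76/341

76/341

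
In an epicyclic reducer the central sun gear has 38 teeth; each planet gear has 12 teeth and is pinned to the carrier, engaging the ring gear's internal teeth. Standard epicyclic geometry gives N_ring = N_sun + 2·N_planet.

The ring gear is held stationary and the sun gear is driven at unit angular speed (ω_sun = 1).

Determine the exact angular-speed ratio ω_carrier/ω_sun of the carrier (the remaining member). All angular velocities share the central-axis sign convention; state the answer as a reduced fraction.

N_ring = 38 + 2·12 = 62
38(ω_s−ω_c) = −62(ω_r−ω_c),  ω_r=0, ω_s=1
38(1−ω_c) = −62(0−ω_c)  ⇒  100ω_c = 38  ⇒  ω_c = 19/50
ω_c/ω_s = 19/50

19/50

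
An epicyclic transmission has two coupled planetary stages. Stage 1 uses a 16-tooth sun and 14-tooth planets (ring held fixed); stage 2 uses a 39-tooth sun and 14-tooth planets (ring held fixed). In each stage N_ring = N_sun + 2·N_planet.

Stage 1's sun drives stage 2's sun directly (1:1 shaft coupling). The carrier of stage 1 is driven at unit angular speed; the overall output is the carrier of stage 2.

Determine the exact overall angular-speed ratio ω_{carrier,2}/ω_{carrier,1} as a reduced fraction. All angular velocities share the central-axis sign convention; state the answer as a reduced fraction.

585/424

Stage 1: N_ring = 16 + 2·14 = 44
Stage 1: 16(ω_s−ω_c) = −44(ω_r−ω_c),  ω_r=0, ω_c=1
Stage 1: ω_s = 1 − (44/16)(0−1) = 15/4
  ⇒ ω_s¹/ω_c¹ = 15/4
Stage 2: N_ring = 39 + 2·14 = 67
Stage 2: 39(ω_s−ω_c) = −67(ω_r−ω_c),  ω_r=0, ω_s=1
Stage 2: 39(1−ω_c) = −67(0−ω_c)  ⇒  106ω_c = 39  ⇒  ω_c = 39/106
  ⇒ ω_c²/ω_s² = 39/106
Coupling ω_s² = ω_s¹ ⇒ overall = 15/4 × 39/106 = 585/424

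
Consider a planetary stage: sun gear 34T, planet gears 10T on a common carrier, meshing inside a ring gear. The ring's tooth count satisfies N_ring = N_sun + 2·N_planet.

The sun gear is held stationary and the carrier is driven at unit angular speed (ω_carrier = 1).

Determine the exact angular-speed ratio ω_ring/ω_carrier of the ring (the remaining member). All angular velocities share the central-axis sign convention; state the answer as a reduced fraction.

44/27

N_ring = 34 + 2·10 = 54
34(ω_s−ω_c) = −54(ω_r−ω_c),  ω_s=0, ω_c=1
ω_r = 1 − (34/54)(0−1) = 44/27
ω_r/ω_c = 44/27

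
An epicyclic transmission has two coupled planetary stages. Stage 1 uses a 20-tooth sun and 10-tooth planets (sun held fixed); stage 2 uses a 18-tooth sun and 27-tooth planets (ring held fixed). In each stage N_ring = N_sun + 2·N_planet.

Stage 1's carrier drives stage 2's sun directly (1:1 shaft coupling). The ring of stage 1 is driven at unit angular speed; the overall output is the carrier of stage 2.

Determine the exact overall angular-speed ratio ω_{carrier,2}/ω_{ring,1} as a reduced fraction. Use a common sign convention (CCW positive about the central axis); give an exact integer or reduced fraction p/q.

2/15

Stage 1: N_ring = 20 + 2·10 = 40
Stage 1: 20(ω_s−ω_c) = −40(ω_r−ω_c),  ω_s=0, ω_r=1
Stage 1: 20(0−ω_c) = −40(1−ω_c)  ⇒  60ω_c = 40  ⇒  ω_c = 2/3
  ⇒ ω_c¹/ω_r¹ = 2/3
Stage 2: N_ring = 18 + 2·27 = 72
Stage 2: 18(ω_s−ω_c) = −72(ω_r−ω_c),  ω_r=0, ω_s=1
Stage 2: 18(1−ω_c) = −72(0−ω_c)  ⇒  90ω_c = 18  ⇒  ω_c = 1/5
  ⇒ ω_c²/ω_s² = 1/5
Coupling ω_s² = ω_c¹ ⇒ overall = 2/3 × 1/5 = 2/15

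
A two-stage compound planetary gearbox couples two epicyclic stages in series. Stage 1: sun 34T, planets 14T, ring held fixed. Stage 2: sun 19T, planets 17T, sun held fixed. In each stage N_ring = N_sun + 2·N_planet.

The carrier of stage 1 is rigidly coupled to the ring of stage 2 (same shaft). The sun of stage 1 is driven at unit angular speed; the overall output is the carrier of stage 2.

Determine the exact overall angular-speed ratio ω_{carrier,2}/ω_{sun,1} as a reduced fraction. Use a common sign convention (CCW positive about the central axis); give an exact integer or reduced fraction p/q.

901/3456

Stage 1: N_ring = 34 + 2·14 = 62
Stage 1: 34(ω_s−ω_c) = −62(ω_r−ω_c),  ω_r=0, ω_s=1
Stage 1: 34(1−ω_c) = −62(0−ω_c)  ⇒  96ω_c = 34  ⇒  ω_c = 17/48
  ⇒ ω_c¹/ω_s¹ = 17/48
Stage 2: N_ring = 19 + 2·17 = 53
Stage 2: 19(ω_s−ω_c) = −53(ω_r−ω_c),  ω_s=0, ω_r=1
Stage 2: 19(0−ω_c) = −53(1−ω_c)  ⇒  72ω_c = 53  ⇒  ω_c = 53/72
  ⇒ ω_c²/ω_r² = 53/72
Coupling ω_r² = ω_c¹ ⇒ overall = 17/48 × 53/72 = 901/3456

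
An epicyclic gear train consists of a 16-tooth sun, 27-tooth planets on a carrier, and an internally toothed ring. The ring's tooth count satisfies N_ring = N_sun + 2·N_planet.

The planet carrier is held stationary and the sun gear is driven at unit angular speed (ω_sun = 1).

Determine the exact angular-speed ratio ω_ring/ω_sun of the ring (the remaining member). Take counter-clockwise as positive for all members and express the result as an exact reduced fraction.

-8/35

N_ring = 16 + 2·27 = 70
16(ω_s−ω_c) = −70(ω_r−ω_c),  ω_c=0, ω_s=1
ω_r = 0 − (16/70)(1−0) = -8/35
ω_r/ω_s = -8/35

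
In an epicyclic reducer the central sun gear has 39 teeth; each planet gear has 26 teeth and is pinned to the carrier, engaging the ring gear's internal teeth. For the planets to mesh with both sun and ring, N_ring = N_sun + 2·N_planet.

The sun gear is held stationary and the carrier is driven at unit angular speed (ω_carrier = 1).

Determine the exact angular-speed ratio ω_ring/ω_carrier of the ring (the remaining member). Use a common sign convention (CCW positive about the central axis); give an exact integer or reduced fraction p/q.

N_ring = 39 + 2·26 = 91
39(ω_s−ω_c) = −91(ω_r−ω_c),  ω_s=0, ω_c=1
ω_r = 1 − (39/91)(0−1) = 10/7
ω_r/ω_c = 10/7

10/7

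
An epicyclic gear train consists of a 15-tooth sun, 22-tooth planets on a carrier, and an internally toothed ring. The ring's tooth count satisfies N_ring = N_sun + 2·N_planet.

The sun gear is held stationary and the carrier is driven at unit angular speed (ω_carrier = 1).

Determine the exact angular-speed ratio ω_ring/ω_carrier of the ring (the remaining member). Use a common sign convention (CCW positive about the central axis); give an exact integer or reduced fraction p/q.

74/59

N_ring = 15 + 2·22 = 59
15(ω_s−ω_c) = −59(ω_r−ω_c),  ω_s=0, ω_c=1
ω_r = 1 − (15/59)(0−1) = 74/59
ω_r/ω_c = 74/59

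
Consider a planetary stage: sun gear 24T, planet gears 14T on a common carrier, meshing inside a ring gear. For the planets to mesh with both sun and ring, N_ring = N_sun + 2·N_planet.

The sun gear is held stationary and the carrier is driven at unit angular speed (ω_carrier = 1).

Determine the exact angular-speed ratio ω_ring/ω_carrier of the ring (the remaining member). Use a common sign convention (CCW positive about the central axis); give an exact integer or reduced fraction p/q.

N_ring = 24 + 2·14 = 52
24(ω_s−ω_c) = −52(ω_r−ω_c),  ω_s=0, ω_c=1
ω_r = 1 − (24/52)(0−1) = 19/13
ω_r/ω_c = 19/13

19/13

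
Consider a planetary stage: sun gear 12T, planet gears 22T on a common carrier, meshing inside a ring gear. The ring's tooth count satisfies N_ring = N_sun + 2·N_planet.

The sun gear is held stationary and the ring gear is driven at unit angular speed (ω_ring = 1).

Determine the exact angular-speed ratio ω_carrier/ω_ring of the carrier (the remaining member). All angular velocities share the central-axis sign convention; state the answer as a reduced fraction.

14/17

N_ring = 12 + 2·22 = 56
12(ω_s−ω_c) = −56(ω_r−ω_c),  ω_s=0, ω_r=1
12(0−ω_c) = −56(1−ω_c)  ⇒  68ω_c = 56  ⇒  ω_c = 14/17
ω_c/ω_r = 14/17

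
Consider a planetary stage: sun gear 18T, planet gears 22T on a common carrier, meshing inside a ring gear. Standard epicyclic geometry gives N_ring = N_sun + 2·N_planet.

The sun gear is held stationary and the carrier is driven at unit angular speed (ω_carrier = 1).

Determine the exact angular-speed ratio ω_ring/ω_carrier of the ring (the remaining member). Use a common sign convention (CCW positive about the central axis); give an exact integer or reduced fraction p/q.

N_ring = 18 + 2·22 = 62
18(ω_s−ω_c) = −62(ω_r−ω_c),  ω_s=0, ω_c=1
ω_r = 1 − (18/62)(0−1) = 40/31
ω_r/ω_c = 40/31

40/31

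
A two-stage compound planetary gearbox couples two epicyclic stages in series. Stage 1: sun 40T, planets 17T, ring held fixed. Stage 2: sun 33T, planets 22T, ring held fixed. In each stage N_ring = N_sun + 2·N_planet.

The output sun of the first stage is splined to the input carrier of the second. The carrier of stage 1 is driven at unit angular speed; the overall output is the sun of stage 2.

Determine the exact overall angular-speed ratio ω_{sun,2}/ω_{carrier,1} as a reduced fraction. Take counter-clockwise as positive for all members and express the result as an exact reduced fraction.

19/2

Stage 1: N_ring = 40 + 2·17 = 74
Stage 1: 40(ω_s−ω_c) = −74(ω_r−ω_c),  ω_r=0, ω_c=1
Stage 1: ω_s = 1 − (74/40)(0−1) = 57/20
  ⇒ ω_s¹/ω_c¹ = 57/20
Stage 2: N_ring = 33 + 2·22 = 77
Stage 2: 33(ω_s−ω_c) = −77(ω_r−ω_c),  ω_r=0, ω_c=1
Stage 2: ω_s = 1 − (77/33)(0−1) = 10/3
  ⇒ ω_s²/ω_c² = 10/3
Coupling ω_c² = ω_s¹ ⇒ overall = 57/20 × 10/3 = 19/2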